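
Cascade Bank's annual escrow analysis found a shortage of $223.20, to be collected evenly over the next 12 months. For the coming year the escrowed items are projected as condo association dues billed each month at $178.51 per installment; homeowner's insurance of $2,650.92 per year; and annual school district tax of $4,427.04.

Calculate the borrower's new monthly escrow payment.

Condo association dues = $178.51 × 12 = $2,142.12 annually
Homeowner's insurance = $2,650.92 annually
School district tax = $4,427.04 annually
Yearly total = $9,220.08
Monthly escrow = $9,220.08 / 12 = $768.34
Monthly shortage recovery: $223.20 ÷ 12 = $18.60
New monthly escrow = $768.34 + $18.60 = $786.94

$786.94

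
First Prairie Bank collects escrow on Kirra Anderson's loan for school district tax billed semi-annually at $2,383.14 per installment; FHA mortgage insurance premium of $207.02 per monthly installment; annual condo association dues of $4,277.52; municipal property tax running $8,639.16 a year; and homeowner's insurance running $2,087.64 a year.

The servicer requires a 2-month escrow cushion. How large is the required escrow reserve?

$3,709.14

School district tax = $2,383.14 × 2 = $4,766.28 per year
FHA mortgage insurance premium = $207.02 × 12 = $2,484.24 per year
Condo association dues = $4,277.52 per year
Municipal property tax = $8,639.16 per year
Homeowner's insurance = $2,087.64 per year
Total annual escrow = $22,254.84
Monthly = $22,254.84 ÷ 12 = $1,854.57
Cushion = 2 × $1,854.57 = $3,709.14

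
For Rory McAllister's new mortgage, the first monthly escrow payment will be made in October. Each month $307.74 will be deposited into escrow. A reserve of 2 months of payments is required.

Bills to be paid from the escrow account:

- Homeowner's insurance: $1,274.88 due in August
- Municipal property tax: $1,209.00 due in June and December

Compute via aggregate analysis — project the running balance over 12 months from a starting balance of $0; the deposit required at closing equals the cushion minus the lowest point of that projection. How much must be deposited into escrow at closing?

Cushion = 2 × $307.74 = $615.48
Trial balance (start $0, +$307.74 each month, − disbursements):
  Oct: +$307.74 → $307.74
  Nov: +$307.74 → $615.48
  Dec: +$307.74 − $1,209.00 → -$285.78
  Jan: +$307.74 → $21.96
  Feb: +$307.74 → $329.70
  Mar: +$307.74 → $637.44
  Apr: +$307.74 → $945.18
  May: +$307.74 → $1,252.92
  Jun: +$307.74 − $1,209.00 → $351.66
  Jul: +$307.74 → $659.40
  Aug: +$307.74 − $1,274.88 → -$307.74
  Sep: +$307.74 → $0.00
Lowest trial balance = -$307.74 (Aug)
Initial deposit = cushion − low point = $615.48 − (-$307.74) = $923.22

$923.22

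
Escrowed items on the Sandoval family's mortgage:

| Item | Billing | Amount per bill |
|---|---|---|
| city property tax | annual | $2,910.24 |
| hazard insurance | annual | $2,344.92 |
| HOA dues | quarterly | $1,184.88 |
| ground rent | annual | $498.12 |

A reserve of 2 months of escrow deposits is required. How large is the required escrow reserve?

City property tax: $2,910.24
Hazard insurance: $2,344.92
HOA dues: $1,184.88 × 4 = $4,739.52
Ground rent: $498.12
Total annual escrow = $2,910.24 + $2,344.92 + $4,739.52 + $498.12 = $10,492.80
Monthly escrow = $10,492.80 ÷ 12 = $874.40
Cushion = 2 × $874.40 = $1,748.80

$1,748.80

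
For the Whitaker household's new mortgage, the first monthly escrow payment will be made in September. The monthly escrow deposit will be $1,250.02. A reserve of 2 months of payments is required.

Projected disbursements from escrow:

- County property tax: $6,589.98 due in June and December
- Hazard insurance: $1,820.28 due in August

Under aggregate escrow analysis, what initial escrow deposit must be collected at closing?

$4,089.94

Cushion = 2 × $1,250.02 = $2,500.04
Trial balance (start $0, +$1,250.02 each month, − disbursements):
  Sep: +$1,250.02 → $1,250.02
  Oct: +$1,250.02 → $2,500.04
  Nov: +$1,250.02 → $3,750.06
  Dec: +$1,250.02 − $6,589.98 → -$1,589.90
  Jan: +$1,250.02 → -$339.88
  Feb: +$1,250.02 → $910.14
  Mar: +$1,250.02 → $2,160.16
  Apr: +$1,250.02 → $3,410.18
  May: +$1,250.02 → $4,660.20
  Jun: +$1,250.02 − $6,589.98 → -$679.76
  Jul: +$1,250.02 → $570.26
  Aug: +$1,250.02 − $1,820.28 → $0.00
Lowest trial balance = -$1,589.90 (Dec)
Initial deposit = cushion − low point = $2,500.04 − (-$1,589.90) = $4,089.94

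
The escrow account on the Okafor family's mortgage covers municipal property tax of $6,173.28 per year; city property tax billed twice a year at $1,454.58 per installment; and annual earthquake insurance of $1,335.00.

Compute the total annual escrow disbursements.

Municipal property tax — $6,173.28 annually
City property tax — $1,454.58 × 2 = $2,909.16 annually
Earthquake insurance — $1,335.00 annually
Total per year = $10,417.44

$10,417.44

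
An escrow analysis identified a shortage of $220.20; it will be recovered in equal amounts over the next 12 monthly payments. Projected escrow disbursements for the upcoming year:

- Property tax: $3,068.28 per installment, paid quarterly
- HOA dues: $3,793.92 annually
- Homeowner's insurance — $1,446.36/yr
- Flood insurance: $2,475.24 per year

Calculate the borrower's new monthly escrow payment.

$1,684.07

Property tax: $3,068.28 × 4 = $12,273.12 per year
HOA dues: $3,793.92 per year
Homeowner's insurance: $1,446.36 per year
Flood insurance: $2,475.24 per year
Yearly total = $12,273.12 + $3,793.92 + $1,446.36 + $2,475.24 = $19,988.64
Per month = $19,988.64 / 12 = $1,665.72
Shortage spread = $220.20 ÷ 12 = $18.35/mo
Adjusted monthly = $1,665.72 + $18.35 = $1,684.07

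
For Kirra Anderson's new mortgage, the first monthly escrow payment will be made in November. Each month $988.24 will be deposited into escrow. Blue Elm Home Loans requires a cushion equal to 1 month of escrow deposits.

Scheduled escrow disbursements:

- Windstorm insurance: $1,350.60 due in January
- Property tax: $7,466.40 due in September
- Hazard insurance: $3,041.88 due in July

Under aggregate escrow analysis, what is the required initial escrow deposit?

$1,976.48

Cushion = 1 × $988.24 = $988.24
Trial balance (start $0, +$988.24 each month, − disbursements):
  Nov: +$988.24 → $988.24
  Dec: +$988.24 → $1,976.48
  Jan: +$988.24 − $1,350.60 → $1,614.12
  Feb: +$988.24 → $2,602.36
  Mar: +$988.24 → $3,590.60
  Apr: +$988.24 → $4,578.84
  May: +$988.24 → $5,567.08
  Jun: +$988.24 → $6,555.32
  Jul: +$988.24 − $3,041.88 → $4,501.68
  Aug: +$988.24 → $5,489.92
  Sep: +$988.24 − $7,466.40 → -$988.24
  Oct: +$988.24 → $0.00
Lowest trial balance = -$988.24 (Sep)
Initial deposit = cushion − low point = $988.24 − (-$988.24) = $1,976.48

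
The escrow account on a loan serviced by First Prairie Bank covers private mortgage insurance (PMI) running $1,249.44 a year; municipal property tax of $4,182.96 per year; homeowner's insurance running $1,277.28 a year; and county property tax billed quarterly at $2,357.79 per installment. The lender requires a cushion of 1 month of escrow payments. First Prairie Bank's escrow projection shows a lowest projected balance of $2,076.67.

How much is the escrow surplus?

Private mortgage insurance (PMI) = $1,249.44/yr
Municipal property tax = $4,182.96/yr
Homeowner's insurance = $1,277.28/yr
County property tax = $2,357.79 × 4 = $9,431.16/yr
Yearly total = $1,249.44 + $4,182.96 + $1,277.28 + $9,431.16 = $16,140.84
Monthly = $16,140.84 / 12 = $1,345.07
Required cushion = 1 × $1,345.07 = $1,345.07
Excess over cushion: $2,076.67 − $1,345.07 = $731.60

$731.60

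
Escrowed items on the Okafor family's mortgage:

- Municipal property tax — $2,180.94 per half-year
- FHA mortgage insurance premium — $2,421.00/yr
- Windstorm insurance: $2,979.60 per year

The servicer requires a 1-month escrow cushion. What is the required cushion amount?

$813.54

Municipal property tax = $2,180.94 × 2 = $4,361.88
FHA mortgage insurance premium = $2,421.00
Windstorm insurance = $2,979.60
Annual escrow total = $4,361.88 + $2,421.00 + $2,979.60 = $9,762.48
Monthly escrow = $9,762.48 ÷ 12 = $813.54
Required cushion = 1 × $813.54 = $813.54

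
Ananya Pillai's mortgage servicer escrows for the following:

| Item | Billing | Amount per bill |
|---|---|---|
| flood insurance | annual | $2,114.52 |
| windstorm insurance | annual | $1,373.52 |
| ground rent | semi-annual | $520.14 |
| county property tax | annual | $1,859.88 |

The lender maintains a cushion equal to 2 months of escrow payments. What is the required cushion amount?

Flood insurance = $2,114.52
Windstorm insurance = $1,373.52
Ground rent = $520.14 × 2 = $1,040.28
County property tax = $1,859.88
Combined annual = $6,388.20
Per month = $6,388.20 ÷ 12 = $532.35
Reserve = 2 × $532.35 = $1,064.70

$1,064.70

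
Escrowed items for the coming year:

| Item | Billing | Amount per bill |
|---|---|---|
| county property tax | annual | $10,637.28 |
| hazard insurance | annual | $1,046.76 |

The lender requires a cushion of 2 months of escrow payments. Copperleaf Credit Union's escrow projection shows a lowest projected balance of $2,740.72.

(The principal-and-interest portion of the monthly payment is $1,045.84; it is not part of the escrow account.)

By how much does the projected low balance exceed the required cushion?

County property tax — $10,637.28 per year
Hazard insurance — $1,046.76 per year
Annual escrow total = $11,684.04
Monthly = $11,684.04 / 12 = $973.67
Required cushion = 2 × $973.67 = $1,947.34
Excess over cushion: $2,740.72 − $1,947.34 = $793.38

$793.38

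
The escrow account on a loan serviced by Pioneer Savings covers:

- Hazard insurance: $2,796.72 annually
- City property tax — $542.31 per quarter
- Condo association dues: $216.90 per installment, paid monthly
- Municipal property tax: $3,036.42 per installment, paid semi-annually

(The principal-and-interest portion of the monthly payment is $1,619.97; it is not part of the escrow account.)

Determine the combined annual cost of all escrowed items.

Hazard insurance = $2,796.72/yr
City property tax = $542.31 × 4 = $2,169.24/yr
Condo association dues = $216.90 × 12 = $2,602.80/yr
Municipal property tax = $3,036.42 × 2 = $6,072.84/yr
Total annual escrow = $2,796.72 + $2,169.24 + $2,602.80 + $6,072.84 = $13,641.60

$13,641.60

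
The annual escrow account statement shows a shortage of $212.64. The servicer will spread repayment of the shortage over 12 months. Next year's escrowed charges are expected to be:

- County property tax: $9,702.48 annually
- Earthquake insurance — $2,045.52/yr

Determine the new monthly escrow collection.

$996.72

County property tax: $9,702.48 per year
Earthquake insurance: $2,045.52 per year
Total per year = $9,702.48 + $2,045.52 = $11,748.00
Monthly escrow = $11,748.00 / 12 = $979.00
Shortage per month = $212.64 ÷ 12 = $17.72
New monthly escrow = $979.00 + $17.72 = $996.72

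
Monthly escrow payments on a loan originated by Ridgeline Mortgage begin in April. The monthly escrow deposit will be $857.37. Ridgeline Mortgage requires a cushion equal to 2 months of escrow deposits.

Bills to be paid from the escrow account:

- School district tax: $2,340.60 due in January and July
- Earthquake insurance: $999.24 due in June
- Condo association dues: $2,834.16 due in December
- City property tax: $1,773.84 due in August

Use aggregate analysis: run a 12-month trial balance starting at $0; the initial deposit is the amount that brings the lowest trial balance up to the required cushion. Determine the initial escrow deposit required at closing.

Cushion = 2 × $857.37 = $1,714.74
Trial balance (start $0, +$857.37 each month, − disbursements):
  Apr: +$857.37 → $857.37
  May: +$857.37 → $1,714.74
  Jun: +$857.37 − $999.24 → $1,572.87
  Jul: +$857.37 − $2,340.60 → $89.64
  Aug: +$857.37 − $1,773.84 → -$826.83
  Sep: +$857.37 → $30.54
  Oct: +$857.37 → $887.91
  Nov: +$857.37 → $1,745.28
  Dec: +$857.37 − $2,834.16 → -$231.51
  Jan: +$857.37 − $2,340.60 → -$1,714.74
  Feb: +$857.37 → -$857.37
  Mar: +$857.37 → $0.00
Lowest trial balance = -$1,714.74 (Jan)
Initial deposit = cushion − low point = $1,714.74 − (-$1,714.74) = $3,429.48

$3,429.48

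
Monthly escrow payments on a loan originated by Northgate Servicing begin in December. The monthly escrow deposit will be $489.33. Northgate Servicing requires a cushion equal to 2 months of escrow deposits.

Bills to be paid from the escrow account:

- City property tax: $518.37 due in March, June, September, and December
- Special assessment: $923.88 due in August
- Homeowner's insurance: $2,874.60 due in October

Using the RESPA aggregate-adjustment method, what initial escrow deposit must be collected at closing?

$1,467.99

Cushion = 2 × $489.33 = $978.66
Trial balance (start $0, +$489.33 each month, − disbursements):
  Dec: +$489.33 − $518.37 → -$29.04
  Jan: +$489.33 → $460.29
  Feb: +$489.33 → $949.62
  Mar: +$489.33 − $518.37 → $920.58
  Apr: +$489.33 → $1,409.91
  May: +$489.33 → $1,899.24
  Jun: +$489.33 − $518.37 → $1,870.20
  Jul: +$489.33 → $2,359.53
  Aug: +$489.33 − $923.88 → $1,924.98
  Sep: +$489.33 − $518.37 → $1,895.94
  Oct: +$489.33 − $2,874.60 → -$489.33
  Nov: +$489.33 → $0.00
Lowest trial balance = -$489.33 (Oct)
Initial deposit = cushion − low point = $978.66 − (-$489.33) = $1,467.99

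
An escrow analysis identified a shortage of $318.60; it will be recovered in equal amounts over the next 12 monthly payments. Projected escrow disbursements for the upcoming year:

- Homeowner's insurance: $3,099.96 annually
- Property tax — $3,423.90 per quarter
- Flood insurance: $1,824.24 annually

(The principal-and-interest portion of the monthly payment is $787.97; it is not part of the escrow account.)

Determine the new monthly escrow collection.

$1,578.20

Homeowner's insurance — $3,099.96
Property tax — $3,423.90 × 4 = $13,695.60
Flood insurance — $1,824.24
Yearly total = $3,099.96 + $13,695.60 + $1,824.24 = $18,619.80
Monthly = $18,619.80 ÷ 12 = $1,551.65
Shortage spread = $318.60 ÷ 12 = $26.55/mo
Adjusted monthly = $1,551.65 + $26.55 = $1,578.20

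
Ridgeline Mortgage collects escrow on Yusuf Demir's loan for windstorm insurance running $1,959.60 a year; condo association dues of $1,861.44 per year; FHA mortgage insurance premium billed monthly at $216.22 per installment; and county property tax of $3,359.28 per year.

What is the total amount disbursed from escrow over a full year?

$9,774.96

Windstorm insurance — $1,959.60 per year
Condo association dues — $1,861.44 per year
FHA mortgage insurance premium — $216.22 × 12 = $2,594.64 per year
County property tax — $3,359.28 per year
Total per year = $1,959.60 + $1,861.44 + $2,594.64 + $3,359.28 = $9,774.96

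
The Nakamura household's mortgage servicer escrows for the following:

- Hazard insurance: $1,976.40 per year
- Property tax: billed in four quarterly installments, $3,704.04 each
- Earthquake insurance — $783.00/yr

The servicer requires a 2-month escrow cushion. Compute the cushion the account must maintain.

Hazard insurance: $1,976.40 per year
Property tax: $3,704.04 × 4 = $14,816.16 per year
Earthquake insurance: $783.00 per year
Combined annual = $17,575.56
Base monthly escrow = $17,575.56 / 12 = $1,464.63
Required cushion = 2 × $1,464.63 = $2,929.26

$2,929.26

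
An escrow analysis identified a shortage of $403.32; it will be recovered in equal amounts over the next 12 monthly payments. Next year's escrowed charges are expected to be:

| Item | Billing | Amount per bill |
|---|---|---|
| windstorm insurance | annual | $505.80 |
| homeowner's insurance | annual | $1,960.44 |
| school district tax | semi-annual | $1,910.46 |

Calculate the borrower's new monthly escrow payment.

Windstorm insurance — $505.80/yr
Homeowner's insurance — $1,960.44/yr
School district tax — $1,910.46 × 2 = $3,820.92/yr
Total annual escrow = $505.80 + $1,960.44 + $3,820.92 = $6,287.16
Base monthly escrow = $6,287.16 ÷ 12 = $523.93
Shortage spread = $403.32 ÷ 12 = $33.61/mo
Adjusted monthly = $523.93 + $33.61 = $557.54

$557.54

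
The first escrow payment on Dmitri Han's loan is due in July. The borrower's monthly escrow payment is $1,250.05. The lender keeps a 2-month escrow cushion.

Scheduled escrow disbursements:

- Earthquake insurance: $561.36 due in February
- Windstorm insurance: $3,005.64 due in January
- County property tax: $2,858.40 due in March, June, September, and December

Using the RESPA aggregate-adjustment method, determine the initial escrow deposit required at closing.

Cushion = 2 × $1,250.05 = $2,500.10
Trial balance (start $0, +$1,250.05 each month, − disbursements):
  Jul: +$1,250.05 → $1,250.05
  Aug: +$1,250.05 → $2,500.10
  Sep: +$1,250.05 − $2,858.40 → $891.75
  Oct: +$1,250.05 → $2,141.80
  Nov: +$1,250.05 → $3,391.85
  Dec: +$1,250.05 − $2,858.40 → $1,783.50
  Jan: +$1,250.05 − $3,005.64 → $27.91
  Feb: +$1,250.05 − $561.36 → $716.60
  Mar: +$1,250.05 − $2,858.40 → -$891.75
  Apr: +$1,250.05 → $358.30
  May: +$1,250.05 → $1,608.35
  Jun: +$1,250.05 − $2,858.40 → $0.00
Lowest trial balance = -$891.75 (Mar)
Initial deposit = cushion − low point = $2,500.10 − (-$891.75) = $3,391.85

$3,391.85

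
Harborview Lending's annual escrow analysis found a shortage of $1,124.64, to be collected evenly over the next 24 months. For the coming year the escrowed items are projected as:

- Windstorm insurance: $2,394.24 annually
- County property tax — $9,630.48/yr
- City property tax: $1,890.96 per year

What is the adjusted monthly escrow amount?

Windstorm insurance = $2,394.24/yr
County property tax = $9,630.48/yr
City property tax = $1,890.96/yr
Total annual escrow = $2,394.24 + $9,630.48 + $1,890.96 = $13,915.68
Monthly = $13,915.68 / 12 = $1,159.64
Monthly shortage recovery: $1,124.64 / 24 = $46.86
Adjusted monthly = $1,159.64 + $46.86 = $1,206.50

$1,206.50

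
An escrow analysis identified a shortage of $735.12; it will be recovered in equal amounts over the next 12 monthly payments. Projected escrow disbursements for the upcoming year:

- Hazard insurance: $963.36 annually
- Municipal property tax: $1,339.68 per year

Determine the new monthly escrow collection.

Hazard insurance: $963.36 per year
Municipal property tax: $1,339.68 per year
Combined annual = $963.36 + $1,339.68 = $2,303.04
Monthly escrow = $2,303.04 ÷ 12 = $191.92
Shortage spread = $735.12 ÷ 12 = $61.26/mo
Adjusted monthly = $191.92 + $61.26 = $253.18

$253.18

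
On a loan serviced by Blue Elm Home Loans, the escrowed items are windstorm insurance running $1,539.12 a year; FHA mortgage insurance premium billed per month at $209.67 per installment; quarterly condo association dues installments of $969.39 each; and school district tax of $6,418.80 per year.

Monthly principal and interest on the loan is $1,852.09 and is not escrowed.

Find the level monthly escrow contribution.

$1,195.96

Windstorm insurance — $1,539.12
FHA mortgage insurance premium — $209.67 × 12 = $2,516.04
Condo association dues — $969.39 × 4 = $3,877.56
School district tax — $6,418.80
Total annual escrow = $1,539.12 + $2,516.04 + $3,877.56 + $6,418.80 = $14,351.52
Per month = $14,351.52 / 12 = $1,195.96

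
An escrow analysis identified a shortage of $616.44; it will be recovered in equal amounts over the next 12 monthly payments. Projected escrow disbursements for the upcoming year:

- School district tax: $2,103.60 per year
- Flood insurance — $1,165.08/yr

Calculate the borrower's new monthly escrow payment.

School district tax — $2,103.60 annually
Flood insurance — $1,165.08 annually
Annual escrow total = $2,103.60 + $1,165.08 = $3,268.68
Base monthly escrow = $3,268.68 ÷ 12 = $272.39
Shortage per month = $616.44 ÷ 12 = $51.37
New monthly escrow = $272.39 + $51.37 = $323.76

$323.76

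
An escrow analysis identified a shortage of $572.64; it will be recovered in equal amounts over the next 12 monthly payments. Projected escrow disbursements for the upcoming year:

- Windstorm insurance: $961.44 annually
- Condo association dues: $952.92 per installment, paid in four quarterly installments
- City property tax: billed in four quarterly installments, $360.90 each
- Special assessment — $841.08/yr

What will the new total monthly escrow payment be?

Windstorm insurance = $961.44 annually
Condo association dues = $952.92 × 4 = $3,811.68 annually
City property tax = $360.90 × 4 = $1,443.60 annually
Special assessment = $841.08 annually
Annual escrow total = $961.44 + $3,811.68 + $1,443.60 + $841.08 = $7,057.80
Per month = $7,057.80 / 12 = $588.15
Monthly shortage recovery: $572.64 ÷ 12 = $47.72
Adjusted monthly = $588.15 + $47.72 = $635.87

$635.87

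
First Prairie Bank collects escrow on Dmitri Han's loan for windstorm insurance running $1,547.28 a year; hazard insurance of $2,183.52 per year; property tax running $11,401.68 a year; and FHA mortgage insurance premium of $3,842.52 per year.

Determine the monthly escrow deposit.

Windstorm insurance: $1,547.28/yr
Hazard insurance: $2,183.52/yr
Property tax: $11,401.68/yr
FHA mortgage insurance premium: $3,842.52/yr
Combined annual = $18,975.00
Base monthly escrow = $18,975.00 / 12 = $1,581.25

$1,581.25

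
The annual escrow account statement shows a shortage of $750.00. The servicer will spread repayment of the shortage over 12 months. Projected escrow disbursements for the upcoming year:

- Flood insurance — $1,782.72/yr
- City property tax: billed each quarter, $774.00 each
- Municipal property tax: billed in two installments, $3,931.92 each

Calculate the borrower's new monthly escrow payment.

$1,124.38

Flood insurance: $1,782.72/yr
City property tax: $774.00 × 4 = $3,096.00/yr
Municipal property tax: $3,931.92 × 2 = $7,863.84/yr
Annual escrow total = $12,742.56
Per month = $12,742.56 ÷ 12 = $1,061.88
Shortage per month = $750.00 / 12 = $62.50
New monthly escrow = $1,061.88 + $62.50 = $1,124.38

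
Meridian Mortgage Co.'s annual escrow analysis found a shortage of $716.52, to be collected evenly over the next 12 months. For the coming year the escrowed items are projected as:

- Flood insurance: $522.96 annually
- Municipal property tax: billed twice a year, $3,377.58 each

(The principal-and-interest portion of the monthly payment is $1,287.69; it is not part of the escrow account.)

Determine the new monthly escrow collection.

$666.22

Flood insurance — $522.96 annually
Municipal property tax — $3,377.58 × 2 = $6,755.16 annually
Total annual escrow = $522.96 + $6,755.16 = $7,278.12
Per month = $7,278.12 ÷ 12 = $606.51
Shortage spread = $716.52 ÷ 12 = $59.71/mo
New monthly escrow = $606.51 + $59.71 = $666.22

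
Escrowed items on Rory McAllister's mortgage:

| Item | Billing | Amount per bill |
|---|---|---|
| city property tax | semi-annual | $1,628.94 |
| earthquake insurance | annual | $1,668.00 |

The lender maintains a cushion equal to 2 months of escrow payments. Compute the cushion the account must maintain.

City property tax — $1,628.94 × 2 = $3,257.88 annually
Earthquake insurance — $1,668.00 annually
Annual escrow total = $3,257.88 + $1,668.00 = $4,925.88
Monthly escrow = $4,925.88 ÷ 12 = $410.49
Reserve = 2 × $410.49 = $820.98

$820.98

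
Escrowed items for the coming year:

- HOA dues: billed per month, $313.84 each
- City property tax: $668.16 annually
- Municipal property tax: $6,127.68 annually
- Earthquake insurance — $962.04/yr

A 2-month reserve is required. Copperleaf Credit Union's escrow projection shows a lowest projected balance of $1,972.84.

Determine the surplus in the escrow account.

$52.18

HOA dues — $313.84 × 12 = $3,766.08/yr
City property tax — $668.16/yr
Municipal property tax — $6,127.68/yr
Earthquake insurance — $962.04/yr
Annual escrow total = $11,523.96
Monthly escrow = $11,523.96 ÷ 12 = $960.33
Cushion = 2 × $960.33 = $1,920.66
Surplus = $1,972.84 − $1,920.66 = $52.18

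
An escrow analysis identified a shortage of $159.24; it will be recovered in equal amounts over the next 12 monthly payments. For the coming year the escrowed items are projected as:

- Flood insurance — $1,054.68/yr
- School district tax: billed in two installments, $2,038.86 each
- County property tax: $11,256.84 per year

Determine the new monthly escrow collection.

$1,379.04

Flood insurance = $1,054.68/yr
School district tax = $2,038.86 × 2 = $4,077.72/yr
County property tax = $11,256.84/yr
Total annual escrow = $16,389.24
Per month = $16,389.24 / 12 = $1,365.77
Monthly shortage recovery: $159.24 ÷ 12 = $13.27
New monthly escrow = $1,365.77 + $13.27 = $1,379.04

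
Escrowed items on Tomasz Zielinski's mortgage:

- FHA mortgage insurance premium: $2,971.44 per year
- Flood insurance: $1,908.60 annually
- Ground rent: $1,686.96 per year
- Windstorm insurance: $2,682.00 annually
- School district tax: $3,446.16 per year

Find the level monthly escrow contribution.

FHA mortgage insurance premium = $2,971.44/yr
Flood insurance = $1,908.60/yr
Ground rent = $1,686.96/yr
Windstorm insurance = $2,682.00/yr
School district tax = $3,446.16/yr
Total per year = $2,971.44 + $1,908.60 + $1,686.96 + $2,682.00 + $3,446.16 = $12,695.16
Monthly escrow = $12,695.16 / 12 = $1,057.93

$1,057.93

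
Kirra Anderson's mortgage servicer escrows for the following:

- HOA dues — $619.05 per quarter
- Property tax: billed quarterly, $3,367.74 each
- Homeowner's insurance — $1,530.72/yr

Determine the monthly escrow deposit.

$1,456.49

HOA dues: $619.05 × 4 = $2,476.20/yr
Property tax: $3,367.74 × 4 = $13,470.96/yr
Homeowner's insurance: $1,530.72/yr
Total per year = $17,477.88
Per month = $17,477.88 ÷ 12 = $1,456.49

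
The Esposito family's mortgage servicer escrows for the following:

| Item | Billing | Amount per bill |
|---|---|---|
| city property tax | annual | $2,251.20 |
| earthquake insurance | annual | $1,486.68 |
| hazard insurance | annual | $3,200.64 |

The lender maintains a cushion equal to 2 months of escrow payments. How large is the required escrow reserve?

$1,156.42

City property tax — $2,251.20 per year
Earthquake insurance — $1,486.68 per year
Hazard insurance — $3,200.64 per year
Annual escrow total = $2,251.20 + $1,486.68 + $3,200.64 = $6,938.52
Monthly = $6,938.52 / 12 = $578.21
Reserve = 2 × $578.21 = $1,156.42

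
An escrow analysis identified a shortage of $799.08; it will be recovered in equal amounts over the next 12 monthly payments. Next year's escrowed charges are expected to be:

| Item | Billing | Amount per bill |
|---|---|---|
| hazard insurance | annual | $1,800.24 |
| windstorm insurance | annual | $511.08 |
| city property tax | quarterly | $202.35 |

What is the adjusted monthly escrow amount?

Hazard insurance — $1,800.24/yr
Windstorm insurance — $511.08/yr
City property tax — $202.35 × 4 = $809.40/yr
Total per year = $1,800.24 + $511.08 + $809.40 = $3,120.72
Base monthly escrow = $3,120.72 ÷ 12 = $260.06
Monthly shortage recovery: $799.08 ÷ 12 = $66.59
Adjusted monthly = $260.06 + $66.59 = $326.65

$326.65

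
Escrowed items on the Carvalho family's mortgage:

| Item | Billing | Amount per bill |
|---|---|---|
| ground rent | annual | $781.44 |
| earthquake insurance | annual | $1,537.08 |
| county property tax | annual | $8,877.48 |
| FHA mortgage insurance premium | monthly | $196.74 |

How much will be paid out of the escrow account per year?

Ground rent: $781.44 per year
Earthquake insurance: $1,537.08 per year
County property tax: $8,877.48 per year
FHA mortgage insurance premium: $196.74 × 12 = $2,360.88 per year
Yearly total = $781.44 + $1,537.08 + $8,877.48 + $2,360.88 = $13,556.88

$13,556.88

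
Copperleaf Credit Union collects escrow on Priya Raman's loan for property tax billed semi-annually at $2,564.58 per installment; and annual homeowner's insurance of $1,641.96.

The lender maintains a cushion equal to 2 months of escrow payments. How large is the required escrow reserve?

$1,128.52

Property tax: $2,564.58 × 2 = $5,129.16 per year
Homeowner's insurance: $1,641.96 per year
Annual escrow total = $5,129.16 + $1,641.96 = $6,771.12
Monthly = $6,771.12 ÷ 12 = $564.26
Cushion = 2 × $564.26 = $1,128.52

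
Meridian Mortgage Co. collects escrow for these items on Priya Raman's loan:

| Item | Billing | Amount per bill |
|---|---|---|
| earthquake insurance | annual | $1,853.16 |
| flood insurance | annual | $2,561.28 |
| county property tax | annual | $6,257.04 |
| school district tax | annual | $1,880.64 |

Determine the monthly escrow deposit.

Earthquake insurance = $1,853.16
Flood insurance = $2,561.28
County property tax = $6,257.04
School district tax = $1,880.64
Combined annual = $1,853.16 + $2,561.28 + $6,257.04 + $1,880.64 = $12,552.12
Per month = $12,552.12 ÷ 12 = $1,046.01

$1,046.01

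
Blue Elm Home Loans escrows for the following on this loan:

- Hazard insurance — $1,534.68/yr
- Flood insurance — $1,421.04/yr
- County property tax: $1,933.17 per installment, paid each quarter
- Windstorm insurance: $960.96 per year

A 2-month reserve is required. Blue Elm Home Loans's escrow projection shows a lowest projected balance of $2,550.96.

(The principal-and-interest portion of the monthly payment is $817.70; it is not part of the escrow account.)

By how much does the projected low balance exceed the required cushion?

$609.40

Hazard insurance: $1,534.68 per year
Flood insurance: $1,421.04 per year
County property tax: $1,933.17 × 4 = $7,732.68 per year
Windstorm insurance: $960.96 per year
Total annual escrow = $1,534.68 + $1,421.04 + $7,732.68 + $960.96 = $11,649.36
Monthly = $11,649.36 / 12 = $970.78
Required reserve = 2 × $970.78 = $1,941.56
Surplus = $2,550.96 − $1,941.56 = $609.40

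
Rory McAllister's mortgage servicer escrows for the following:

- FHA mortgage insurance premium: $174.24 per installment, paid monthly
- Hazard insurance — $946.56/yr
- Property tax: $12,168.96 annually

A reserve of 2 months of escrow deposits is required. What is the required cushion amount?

FHA mortgage insurance premium = $174.24 × 12 = $2,090.88
Hazard insurance = $946.56
Property tax = $12,168.96
Combined annual = $15,206.40
Base monthly escrow = $15,206.40 / 12 = $1,267.20
Reserve = 2 × $1,267.20 = $2,534.40

$2,534.40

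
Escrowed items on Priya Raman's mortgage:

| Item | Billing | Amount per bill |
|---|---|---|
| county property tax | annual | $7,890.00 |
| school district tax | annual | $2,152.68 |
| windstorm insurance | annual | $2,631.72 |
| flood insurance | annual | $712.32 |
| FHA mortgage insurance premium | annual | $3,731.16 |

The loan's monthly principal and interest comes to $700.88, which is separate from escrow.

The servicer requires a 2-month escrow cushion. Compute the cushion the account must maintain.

$2,852.98

County property tax = $7,890.00 annually
School district tax = $2,152.68 annually
Windstorm insurance = $2,631.72 annually
Flood insurance = $712.32 annually
FHA mortgage insurance premium = $3,731.16 annually
Combined annual = $17,117.88
Base monthly escrow = $17,117.88 ÷ 12 = $1,426.49
Required cushion = 2 × $1,426.49 = $2,852.98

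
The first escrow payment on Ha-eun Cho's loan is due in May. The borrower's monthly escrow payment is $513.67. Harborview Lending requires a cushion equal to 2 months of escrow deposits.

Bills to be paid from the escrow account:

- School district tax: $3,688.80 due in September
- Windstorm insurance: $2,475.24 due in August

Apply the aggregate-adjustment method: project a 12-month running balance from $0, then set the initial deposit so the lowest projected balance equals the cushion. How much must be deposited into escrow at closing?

Cushion = 2 × $513.67 = $1,027.34
Trial balance (start $0, +$513.67 each month, − disbursements):
  May: +$513.67 → $513.67
  Jun: +$513.67 → $1,027.34
  Jul: +$513.67 → $1,541.01
  Aug: +$513.67 − $2,475.24 → -$420.56
  Sep: +$513.67 − $3,688.80 → -$3,595.69
  Oct: +$513.67 → -$3,082.02
  Nov: +$513.67 → -$2,568.35
  Dec: +$513.67 → -$2,054.68
  Jan: +$513.67 → -$1,541.01
  Feb: +$513.67 → -$1,027.34
  Mar: +$513.67 → -$513.67
  Apr: +$513.67 → $0.00
Lowest trial balance = -$3,595.69 (Sep)
Initial deposit = cushion − low point = $1,027.34 − (-$3,595.69) = $4,623.03

$4,623.03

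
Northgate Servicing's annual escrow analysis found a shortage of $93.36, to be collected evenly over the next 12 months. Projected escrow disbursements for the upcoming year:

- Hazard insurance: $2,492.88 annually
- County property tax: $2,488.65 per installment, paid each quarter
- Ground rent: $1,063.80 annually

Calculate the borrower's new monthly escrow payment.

Hazard insurance — $2,492.88 annually
County property tax — $2,488.65 × 4 = $9,954.60 annually
Ground rent — $1,063.80 annually
Annual escrow total = $13,511.28
Monthly = $13,511.28 / 12 = $1,125.94
Shortage spread = $93.36 / 12 = $7.78/mo
New monthly escrow = $1,125.94 + $7.78 = $1,133.72

$1,133.72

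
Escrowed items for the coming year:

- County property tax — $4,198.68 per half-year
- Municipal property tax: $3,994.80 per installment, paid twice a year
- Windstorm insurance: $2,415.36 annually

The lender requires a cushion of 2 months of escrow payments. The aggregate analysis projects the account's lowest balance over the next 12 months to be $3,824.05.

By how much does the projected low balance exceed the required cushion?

$690.33

County property tax — $4,198.68 × 2 = $8,397.36/yr
Municipal property tax — $3,994.80 × 2 = $7,989.60/yr
Windstorm insurance — $2,415.36/yr
Total annual escrow = $8,397.36 + $7,989.60 + $2,415.36 = $18,802.32
Per month = $18,802.32 / 12 = $1,566.86
Required reserve = 2 × $1,566.86 = $3,133.72
Excess over cushion: $3,824.05 − $3,133.72 = $690.33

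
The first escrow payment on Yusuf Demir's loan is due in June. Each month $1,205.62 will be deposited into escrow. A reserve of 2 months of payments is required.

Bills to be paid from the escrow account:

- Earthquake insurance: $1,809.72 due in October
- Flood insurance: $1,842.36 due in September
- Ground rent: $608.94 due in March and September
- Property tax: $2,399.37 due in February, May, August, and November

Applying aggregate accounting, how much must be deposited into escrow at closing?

$4,237.28

Cushion = 2 × $1,205.62 = $2,411.24
Trial balance (start $0, +$1,205.62 each month, − disbursements):
  Jun: +$1,205.62 → $1,205.62
  Jul: +$1,205.62 → $2,411.24
  Aug: +$1,205.62 − $2,399.37 → $1,217.49
  Sep: +$1,205.62 − $2,451.30 → -$28.19
  Oct: +$1,205.62 − $1,809.72 → -$632.29
  Nov: +$1,205.62 − $2,399.37 → -$1,826.04
  Dec: +$1,205.62 → -$620.42
  Jan: +$1,205.62 → $585.20
  Feb: +$1,205.62 − $2,399.37 → -$608.55
  Mar: +$1,205.62 − $608.94 → -$11.87
  Apr: +$1,205.62 → $1,193.75
  May: +$1,205.62 − $2,399.37 → $0.00
Lowest trial balance = -$1,826.04 (Nov)
Initial deposit = cushion − low point = $2,411.24 − (-$1,826.04) = $4,237.28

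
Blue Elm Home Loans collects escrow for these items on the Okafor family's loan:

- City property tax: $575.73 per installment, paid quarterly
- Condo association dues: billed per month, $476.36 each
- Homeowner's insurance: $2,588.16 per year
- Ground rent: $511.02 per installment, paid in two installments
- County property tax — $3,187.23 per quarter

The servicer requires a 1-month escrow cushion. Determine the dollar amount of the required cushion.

$2,031.53

City property tax = $575.73 × 4 = $2,302.92/yr
Condo association dues = $476.36 × 12 = $5,716.32/yr
Homeowner's insurance = $2,588.16/yr
Ground rent = $511.02 × 2 = $1,022.04/yr
County property tax = $3,187.23 × 4 = $12,748.92/yr
Yearly total = $2,302.92 + $5,716.32 + $2,588.16 + $1,022.04 + $12,748.92 = $24,378.36
Base monthly escrow = $24,378.36 ÷ 12 = $2,031.53
Cushion = 1 × $2,031.53 = $2,031.53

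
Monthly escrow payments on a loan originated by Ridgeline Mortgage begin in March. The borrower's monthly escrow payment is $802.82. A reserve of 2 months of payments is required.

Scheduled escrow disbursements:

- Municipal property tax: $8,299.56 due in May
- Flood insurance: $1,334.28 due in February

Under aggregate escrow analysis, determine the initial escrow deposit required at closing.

Cushion = 2 × $802.82 = $1,605.64
Trial balance (start $0, +$802.82 each month, − disbursements):
  Mar: +$802.82 → $802.82
  Apr: +$802.82 → $1,605.64
  May: +$802.82 − $8,299.56 → -$5,891.10
  Jun: +$802.82 → -$5,088.28
  Jul: +$802.82 → -$4,285.46
  Aug: +$802.82 → -$3,482.64
  Sep: +$802.82 → -$2,679.82
  Oct: +$802.82 → -$1,877.00
  Nov: +$802.82 → -$1,074.18
  Dec: +$802.82 → -$271.36
  Jan: +$802.82 → $531.46
  Feb: +$802.82 − $1,334.28 → $0.00
Lowest trial balance = -$5,891.10 (May)
Initial deposit = cushion − low point = $1,605.64 − (-$5,891.10) = $7,496.74

$7,496.74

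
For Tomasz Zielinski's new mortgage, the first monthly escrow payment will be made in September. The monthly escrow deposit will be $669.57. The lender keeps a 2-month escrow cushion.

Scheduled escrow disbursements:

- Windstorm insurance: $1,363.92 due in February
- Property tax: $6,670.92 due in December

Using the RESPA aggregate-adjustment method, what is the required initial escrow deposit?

$5,356.56

Cushion = 2 × $669.57 = $1,339.14
Trial balance (start $0, +$669.57 each month, − disbursements):
  Sep: +$669.57 → $669.57
  Oct: +$669.57 → $1,339.14
  Nov: +$669.57 → $2,008.71
  Dec: +$669.57 − $6,670.92 → -$3,992.64
  Jan: +$669.57 → -$3,323.07
  Feb: +$669.57 − $1,363.92 → -$4,017.42
  Mar: +$669.57 → -$3,347.85
  Apr: +$669.57 → -$2,678.28
  May: +$669.57 → -$2,008.71
  Jun: +$669.57 → -$1,339.14
  Jul: +$669.57 → -$669.57
  Aug: +$669.57 → $0.00
Lowest trial balance = -$4,017.42 (Feb)
Initial deposit = cushion − low point = $1,339.14 − (-$4,017.42) = $5,356.56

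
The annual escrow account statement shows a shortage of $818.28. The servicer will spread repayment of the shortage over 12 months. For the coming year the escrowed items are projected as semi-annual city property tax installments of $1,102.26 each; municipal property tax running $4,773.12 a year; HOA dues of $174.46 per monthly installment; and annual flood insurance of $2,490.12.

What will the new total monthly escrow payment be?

City property tax = $1,102.26 × 2 = $2,204.52 per year
Municipal property tax = $4,773.12 per year
HOA dues = $174.46 × 12 = $2,093.52 per year
Flood insurance = $2,490.12 per year
Total annual escrow = $11,561.28
Monthly escrow = $11,561.28 / 12 = $963.44
Shortage spread = $818.28 / 12 = $68.19/mo
New monthly escrow = $963.44 + $68.19 = $1,031.63

$1,031.63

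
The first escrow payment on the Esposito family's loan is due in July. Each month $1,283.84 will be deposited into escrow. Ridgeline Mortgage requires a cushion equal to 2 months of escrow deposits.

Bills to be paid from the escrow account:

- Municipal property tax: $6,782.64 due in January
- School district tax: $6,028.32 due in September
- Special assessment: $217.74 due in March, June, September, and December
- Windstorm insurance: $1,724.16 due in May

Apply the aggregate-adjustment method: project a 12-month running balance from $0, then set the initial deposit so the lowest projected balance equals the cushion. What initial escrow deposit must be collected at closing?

Cushion = 2 × $1,283.84 = $2,567.68
Trial balance (start $0, +$1,283.84 each month, − disbursements):
  Jul: +$1,283.84 → $1,283.84
  Aug: +$1,283.84 → $2,567.68
  Sep: +$1,283.84 − $6,246.06 → -$2,394.54
  Oct: +$1,283.84 → -$1,110.70
  Nov: +$1,283.84 → $173.14
  Dec: +$1,283.84 − $217.74 → $1,239.24
  Jan: +$1,283.84 − $6,782.64 → -$4,259.56
  Feb: +$1,283.84 → -$2,975.72
  Mar: +$1,283.84 − $217.74 → -$1,909.62
  Apr: +$1,283.84 → -$625.78
  May: +$1,283.84 − $1,724.16 → -$1,066.10
  Jun: +$1,283.84 − $217.74 → $0.00
Lowest trial balance = -$4,259.56 (Jan)
Initial deposit = cushion − low point = $2,567.68 − (-$4,259.56) = $6,827.24

$6,827.24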